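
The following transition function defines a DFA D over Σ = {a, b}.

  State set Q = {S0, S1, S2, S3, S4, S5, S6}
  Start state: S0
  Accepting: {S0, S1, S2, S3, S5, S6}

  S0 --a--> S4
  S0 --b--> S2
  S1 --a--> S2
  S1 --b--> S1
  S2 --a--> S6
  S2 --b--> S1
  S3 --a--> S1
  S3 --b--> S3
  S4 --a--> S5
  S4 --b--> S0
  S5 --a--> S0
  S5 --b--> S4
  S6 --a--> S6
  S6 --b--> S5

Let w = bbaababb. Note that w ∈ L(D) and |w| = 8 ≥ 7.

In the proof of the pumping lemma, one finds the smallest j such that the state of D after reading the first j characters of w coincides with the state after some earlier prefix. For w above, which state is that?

S2

State sequence: S0 -b-> S2 -b-> S1 -a-> S2 -a-> S6 -b-> S5 -a-> S0 -b-> S2 -b-> S1
First repeat at step 3: S2 was already visited.

The earliest repeat is at step j = 3: D is in S2, which it already visited at step i = 1.
With |Q| = 7, pigeonhole forces a state repeat no later than step 7; the substring read between the first and second visits to that state can be pumped.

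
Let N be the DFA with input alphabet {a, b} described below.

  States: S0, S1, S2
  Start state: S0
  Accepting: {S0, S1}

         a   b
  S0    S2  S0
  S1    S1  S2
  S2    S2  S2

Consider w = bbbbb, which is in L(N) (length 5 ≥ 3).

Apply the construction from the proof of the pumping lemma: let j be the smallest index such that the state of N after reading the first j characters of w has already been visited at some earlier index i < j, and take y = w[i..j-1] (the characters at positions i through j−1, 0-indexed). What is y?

b

Run of N on w = b b b b b:
  step 0: S0  (start)
  step 1: S0  (read b: S0→S0)   ← first repeat (S0 seen earlier)
  step 2: S0  (read b: S0→S0)
  step 3: S0  (read b: S0→S0)
  step 4: S0  (read b: S0→S0)
  step 5: S0  (read b: S0→S0)

So i = 0, j = 1, giving x = w[0:0] = ε, y = w[0:1] = b, z = w[1:5] = bbbb.
Check: |xy| = 1 ≤ 3 and |y| = 1 ≥ 1. Reading y takes N from S0 back to S0, so every xyⁱz is accepted.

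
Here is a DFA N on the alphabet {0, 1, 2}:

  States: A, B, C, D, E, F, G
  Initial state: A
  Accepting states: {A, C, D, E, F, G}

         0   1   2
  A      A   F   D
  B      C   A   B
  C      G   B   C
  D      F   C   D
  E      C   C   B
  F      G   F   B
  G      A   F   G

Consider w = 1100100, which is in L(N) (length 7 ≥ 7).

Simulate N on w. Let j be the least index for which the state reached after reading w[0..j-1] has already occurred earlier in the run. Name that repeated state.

State sequence: A -1-> F -1-> F -0-> G -0-> A -1-> F -0-> G -0-> A
First repeat at step 2: F was already visited.

The earliest repeat is at step j = 2: N is in F, which it already visited at step i = 1.

F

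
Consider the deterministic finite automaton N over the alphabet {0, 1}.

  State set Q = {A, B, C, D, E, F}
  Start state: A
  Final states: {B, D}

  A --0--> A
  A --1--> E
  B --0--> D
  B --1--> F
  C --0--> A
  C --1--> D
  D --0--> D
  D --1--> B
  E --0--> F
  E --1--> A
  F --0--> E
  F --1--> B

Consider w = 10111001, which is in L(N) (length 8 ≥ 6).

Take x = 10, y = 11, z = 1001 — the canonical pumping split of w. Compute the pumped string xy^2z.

xy^2z = 10·11·11·1001 = 1011111001.
Reading y = 11 takes N from F back to F, so after x·y·y the machine is still in F, and z then leads to the accepting state B. Hence 1011111001 ∈ L(N).

1011111001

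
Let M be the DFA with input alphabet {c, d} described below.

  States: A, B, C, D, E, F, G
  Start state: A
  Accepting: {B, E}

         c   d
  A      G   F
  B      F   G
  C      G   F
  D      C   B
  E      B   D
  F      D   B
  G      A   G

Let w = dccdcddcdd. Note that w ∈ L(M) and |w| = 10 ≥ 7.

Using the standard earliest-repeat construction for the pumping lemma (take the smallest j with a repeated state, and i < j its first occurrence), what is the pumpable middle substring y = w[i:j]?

State sequence: A -d-> F -c-> D -c-> C -d-> F -c-> D -d-> B -d-> G -c-> A -d-> F -d-> B
First repeat at step 4: F was already visited.

So i = 1, j = 4, giving x = w[0:1] = d, y = w[1:4] = ccd, z = w[4:10] = cddcdd.
Check: |xy| = 4 ≤ 7 and |y| = 3 ≥ 1. Reading y takes M from F back to F, so every xyⁱz is accepted.

ccd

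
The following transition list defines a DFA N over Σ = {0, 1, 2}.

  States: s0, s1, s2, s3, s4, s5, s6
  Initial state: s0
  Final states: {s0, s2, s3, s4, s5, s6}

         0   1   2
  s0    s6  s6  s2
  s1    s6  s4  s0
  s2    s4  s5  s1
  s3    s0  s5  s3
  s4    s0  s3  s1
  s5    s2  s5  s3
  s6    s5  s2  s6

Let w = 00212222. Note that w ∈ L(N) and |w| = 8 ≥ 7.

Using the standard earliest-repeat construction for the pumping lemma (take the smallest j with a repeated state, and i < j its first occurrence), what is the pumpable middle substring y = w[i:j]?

21

State sequence: s0 -0-> s6 -0-> s5 -2-> s3 -1-> s5 -2-> s3 -2-> s3 -2-> s3 -2-> s3
First repeat at step 4: s5 was already visited.

So i = 2, j = 4, giving x = w[0:2] = 00, y = w[2:4] = 21, z = w[4:8] = 2222.
Check: |xy| = 4 ≤ 7 and |y| = 2 ≥ 1. Reading y takes N from s5 back to s5, so every xyⁱz is accepted.
Since N has 7 states, any run of length ≥ 7 visits 7+1 states, so by pigeonhole some state repeats within the first 7 steps — that repeat gives the pumpable loop.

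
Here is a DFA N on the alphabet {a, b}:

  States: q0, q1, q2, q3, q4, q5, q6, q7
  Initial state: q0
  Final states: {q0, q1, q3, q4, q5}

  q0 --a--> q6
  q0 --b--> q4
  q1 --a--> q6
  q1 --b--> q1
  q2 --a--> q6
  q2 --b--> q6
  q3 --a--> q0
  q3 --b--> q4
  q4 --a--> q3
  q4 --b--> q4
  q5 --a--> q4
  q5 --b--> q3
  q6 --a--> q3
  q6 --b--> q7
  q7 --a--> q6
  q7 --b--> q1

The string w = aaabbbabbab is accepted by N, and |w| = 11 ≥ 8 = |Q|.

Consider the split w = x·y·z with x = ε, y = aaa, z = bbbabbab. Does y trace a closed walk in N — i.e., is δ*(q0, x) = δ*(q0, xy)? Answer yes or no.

Run of N on the first 3 characters of w = a a a:
  step 0: q0  (start)
  step 1: q6  (read a: q0→q6)
  step 2: q3  (read a: q6→q3)
  step 3: q0  (read a: q3→q0)

After x (step 0): q0. After xy (step 3): q0.
They match, so y = aaa drives N around a cycle from q0 back to itself; pumping y any number of times keeps N in q0 before reading z, and xyⁱz ∈ L(N) for every i ≥ 0.

yes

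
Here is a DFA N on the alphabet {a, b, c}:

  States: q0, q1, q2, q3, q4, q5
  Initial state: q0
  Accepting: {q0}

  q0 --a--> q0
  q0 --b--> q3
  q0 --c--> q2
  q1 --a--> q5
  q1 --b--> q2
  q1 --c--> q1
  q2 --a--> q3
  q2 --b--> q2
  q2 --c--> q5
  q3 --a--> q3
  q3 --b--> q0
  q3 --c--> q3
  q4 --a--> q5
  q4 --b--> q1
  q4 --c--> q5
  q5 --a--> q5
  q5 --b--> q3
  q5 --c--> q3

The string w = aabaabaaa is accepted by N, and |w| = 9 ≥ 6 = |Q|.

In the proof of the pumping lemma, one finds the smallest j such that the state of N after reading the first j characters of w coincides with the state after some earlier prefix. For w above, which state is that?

State sequence: q0 -a-> q0 -a-> q0 -b-> q3 -a-> q3 -a-> q3 -b-> q0 -a-> q0 -a-> q0 -a-> q0
First repeat at step 1: q0 was already visited.

The earliest repeat is at step j = 1: N is in q0, which it already visited at step i = 0.
The DFA has 6 states, so the proof of the pumping lemma guarantees a repeated state among the first 6+1 visited; the segment between the two visits is the pumpable y.

q0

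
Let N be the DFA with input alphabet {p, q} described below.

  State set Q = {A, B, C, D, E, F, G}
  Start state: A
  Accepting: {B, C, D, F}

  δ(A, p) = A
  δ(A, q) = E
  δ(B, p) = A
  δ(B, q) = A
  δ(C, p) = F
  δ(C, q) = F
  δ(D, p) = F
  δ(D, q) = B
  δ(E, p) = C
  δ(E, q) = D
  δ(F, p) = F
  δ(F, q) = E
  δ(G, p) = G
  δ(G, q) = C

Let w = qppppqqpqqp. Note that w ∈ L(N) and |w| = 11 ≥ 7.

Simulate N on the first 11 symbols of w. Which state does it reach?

Run of N on the first 11 characters of w = q p p p p q q p q q p:
  step 0: A  (start)
  step 1: E  (read q: A→E)
  step 2: C  (read p: E→C)
  step 3: F  (read p: C→F)
  step 4: F  (read p: F→F)
  step 5: F  (read p: F→F)
  step 6: E  (read q: F→E)
  step 7: D  (read q: E→D)
  step 8: F  (read p: D→F)
  step 9: E  (read q: F→E)
  step 10: D  (read q: E→D)
  step 11: F  (read p: D→F)

After reading 11 characters, N is in state F.

F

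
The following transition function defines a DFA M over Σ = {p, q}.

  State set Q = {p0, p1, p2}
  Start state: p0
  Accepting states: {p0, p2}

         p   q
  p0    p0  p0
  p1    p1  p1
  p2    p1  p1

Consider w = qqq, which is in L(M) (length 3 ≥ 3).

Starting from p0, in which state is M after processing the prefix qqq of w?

State sequence: p0 -q-> p0 -q-> p0 -q-> p0

After reading 3 characters, M is in state p0.
(This kind of state-tracing is the core of the pumping-lemma construction: with 3 states, pigeonhole forces a repeat within the first 3 steps.)

p0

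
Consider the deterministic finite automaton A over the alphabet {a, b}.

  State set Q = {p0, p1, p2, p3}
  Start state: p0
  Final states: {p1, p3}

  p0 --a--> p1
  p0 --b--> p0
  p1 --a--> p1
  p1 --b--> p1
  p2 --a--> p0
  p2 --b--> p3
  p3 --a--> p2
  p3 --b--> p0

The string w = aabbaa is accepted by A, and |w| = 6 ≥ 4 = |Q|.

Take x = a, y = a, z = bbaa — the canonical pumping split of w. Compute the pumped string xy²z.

xy^2z = a·a·a·bbaa = aaabbaa.
Reading y = a takes A from p1 back to p1, so after x·y·y the machine is still in p1, and z then leads to the accepting state p1. Hence aaabbaa ∈ L(A).

aaabbaa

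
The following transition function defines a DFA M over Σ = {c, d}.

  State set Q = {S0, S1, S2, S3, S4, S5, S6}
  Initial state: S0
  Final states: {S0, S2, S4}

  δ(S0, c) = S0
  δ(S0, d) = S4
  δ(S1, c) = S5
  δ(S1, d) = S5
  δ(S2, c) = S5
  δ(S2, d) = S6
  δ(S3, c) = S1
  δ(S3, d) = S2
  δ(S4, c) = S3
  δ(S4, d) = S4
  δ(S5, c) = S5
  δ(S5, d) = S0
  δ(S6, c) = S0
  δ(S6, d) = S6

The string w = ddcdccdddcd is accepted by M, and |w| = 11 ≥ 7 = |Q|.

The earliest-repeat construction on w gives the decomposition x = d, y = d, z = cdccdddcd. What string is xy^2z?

xy^2z = d·d·d·cdccdddcd = dddcdccdddcd.
Reading y = d takes M from S4 back to S4, so after x·y·y the machine is still in S4, and z then leads to the accepting state S2. Hence dddcdccdddcd ∈ L(M).

dddcdccdddcd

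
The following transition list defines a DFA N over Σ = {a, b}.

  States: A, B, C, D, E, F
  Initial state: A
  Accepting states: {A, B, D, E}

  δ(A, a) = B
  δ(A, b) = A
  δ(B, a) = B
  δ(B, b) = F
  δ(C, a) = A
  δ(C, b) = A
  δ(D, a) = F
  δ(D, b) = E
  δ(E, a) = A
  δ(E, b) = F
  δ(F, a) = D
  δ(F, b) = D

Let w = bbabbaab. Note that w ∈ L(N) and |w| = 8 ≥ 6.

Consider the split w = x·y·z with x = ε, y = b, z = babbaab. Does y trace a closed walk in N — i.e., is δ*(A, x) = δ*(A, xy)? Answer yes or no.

Run of N on the first 1 characters of w = b:
  step 0: A  (start)
  step 1: A  (read b: A→A)

After x (step 0): A. After xy (step 1): A.
They match, so y = b drives N around a cycle from A back to itself; pumping y any number of times keeps N in A before reading z, and xyⁱz ∈ L(N) for every i ≥ 0.

yes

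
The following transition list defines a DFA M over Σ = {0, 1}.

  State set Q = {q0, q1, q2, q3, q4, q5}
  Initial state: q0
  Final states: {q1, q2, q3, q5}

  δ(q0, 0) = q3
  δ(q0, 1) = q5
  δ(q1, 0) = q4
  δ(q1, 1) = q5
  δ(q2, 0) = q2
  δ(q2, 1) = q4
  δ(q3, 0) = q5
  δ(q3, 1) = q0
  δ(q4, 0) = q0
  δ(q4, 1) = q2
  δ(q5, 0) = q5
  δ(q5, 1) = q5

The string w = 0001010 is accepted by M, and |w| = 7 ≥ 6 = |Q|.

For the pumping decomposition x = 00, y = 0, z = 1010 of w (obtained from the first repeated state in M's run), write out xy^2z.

00001010

xy^2z = 00·0·0·1010 = 00001010.
Reading y = 0 takes M from q5 back to q5, so after x·y·y the machine is still in q5, and z then leads to the accepting state q5. Hence 00001010 ∈ L(M).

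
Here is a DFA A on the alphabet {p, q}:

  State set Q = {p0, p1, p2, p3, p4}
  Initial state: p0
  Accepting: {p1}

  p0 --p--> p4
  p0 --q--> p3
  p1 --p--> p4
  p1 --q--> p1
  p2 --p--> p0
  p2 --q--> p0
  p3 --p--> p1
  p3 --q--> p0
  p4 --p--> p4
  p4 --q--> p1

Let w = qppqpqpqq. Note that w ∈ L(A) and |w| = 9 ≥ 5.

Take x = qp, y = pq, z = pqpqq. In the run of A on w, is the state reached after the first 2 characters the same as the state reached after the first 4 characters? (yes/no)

Run of A on the first 4 characters of w = q p p q:
  step 0: p0  (start)
  step 1: p3  (read q: p0→p3)
  step 2: p1  (read p: p3→p1)
  step 3: p4  (read p: p1→p4)
  step 4: p1  (read q: p4→p1)

After x (step 2): p1. After xy (step 4): p1.
They match, so y = pq drives A around a cycle from p1 back to itself; pumping y any number of times keeps A in p1 before reading z, and xyⁱz ∈ L(A) for every i ≥ 0.

yes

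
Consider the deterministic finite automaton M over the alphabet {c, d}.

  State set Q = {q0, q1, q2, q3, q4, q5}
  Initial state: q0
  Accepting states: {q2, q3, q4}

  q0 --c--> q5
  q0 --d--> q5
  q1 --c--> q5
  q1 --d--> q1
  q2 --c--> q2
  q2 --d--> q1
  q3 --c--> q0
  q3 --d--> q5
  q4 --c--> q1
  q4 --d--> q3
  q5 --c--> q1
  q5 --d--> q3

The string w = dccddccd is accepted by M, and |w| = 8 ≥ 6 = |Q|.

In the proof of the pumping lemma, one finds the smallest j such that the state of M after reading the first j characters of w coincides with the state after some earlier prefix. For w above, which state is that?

Run of M on w = d c c d d c c d:
  step 0: q0  (start)
  step 1: q5  (read d: q0→q5)
  step 2: q1  (read c: q5→q1)
  step 3: q5  (read c: q1→q5)   ← first repeat (q5 seen earlier)
  step 4: q3  (read d: q5→q3)
  step 5: q5  (read d: q3→q5)
  step 6: q1  (read c: q5→q1)
  step 7: q5  (read c: q1→q5)
  step 8: q3  (read d: q5→q3)

The earliest repeat is at step j = 3: M is in q5, which it already visited at step i = 1.

q5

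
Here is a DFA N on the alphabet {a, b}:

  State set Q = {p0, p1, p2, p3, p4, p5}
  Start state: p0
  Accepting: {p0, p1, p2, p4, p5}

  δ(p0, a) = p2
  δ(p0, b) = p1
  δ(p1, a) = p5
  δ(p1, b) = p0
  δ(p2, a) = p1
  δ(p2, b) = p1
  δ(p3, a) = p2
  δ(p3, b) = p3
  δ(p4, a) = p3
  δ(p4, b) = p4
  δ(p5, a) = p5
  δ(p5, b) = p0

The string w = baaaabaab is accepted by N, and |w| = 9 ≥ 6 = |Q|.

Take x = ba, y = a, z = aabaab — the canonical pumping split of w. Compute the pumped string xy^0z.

xy⁰z = xz = ba·aabaab = baaabaab.
Reading y = a takes N from p5 back to p5, so after x the machine is still in p5, and z then leads to the accepting state p0. Hence baaabaab ∈ L(N).

baaabaab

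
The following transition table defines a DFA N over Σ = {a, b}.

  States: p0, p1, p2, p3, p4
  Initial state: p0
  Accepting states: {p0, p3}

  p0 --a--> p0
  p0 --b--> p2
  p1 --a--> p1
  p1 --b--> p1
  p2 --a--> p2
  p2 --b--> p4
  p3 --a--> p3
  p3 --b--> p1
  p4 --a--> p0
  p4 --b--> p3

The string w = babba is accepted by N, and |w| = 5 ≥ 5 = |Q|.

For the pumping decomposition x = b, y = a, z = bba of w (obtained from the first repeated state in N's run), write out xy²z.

baabba

xy^2z = b·a·a·bba = baabba.
Reading y = a takes N from p2 back to p2, so after x·y·y the machine is still in p2, and z then leads to the accepting state p3. Hence baabba ∈ L(N).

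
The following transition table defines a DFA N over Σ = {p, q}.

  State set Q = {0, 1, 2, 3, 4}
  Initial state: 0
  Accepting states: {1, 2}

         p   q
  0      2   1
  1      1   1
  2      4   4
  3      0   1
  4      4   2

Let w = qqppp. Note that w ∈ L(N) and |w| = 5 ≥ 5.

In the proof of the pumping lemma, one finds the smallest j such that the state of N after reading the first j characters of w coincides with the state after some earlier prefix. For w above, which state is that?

Run of N on w = q q p p p:
  step 0: 0  (start)
  step 1: 1  (read q: 0→1)
  step 2: 1  (read q: 1→1)   ← first repeat (1 seen earlier)
  step 3: 1  (read p: 1→1)
  step 4: 1  (read p: 1→1)
  step 5: 1  (read p: 1→1)

The earliest repeat is at step j = 2: N is in 1, which it already visited at step i = 1.

1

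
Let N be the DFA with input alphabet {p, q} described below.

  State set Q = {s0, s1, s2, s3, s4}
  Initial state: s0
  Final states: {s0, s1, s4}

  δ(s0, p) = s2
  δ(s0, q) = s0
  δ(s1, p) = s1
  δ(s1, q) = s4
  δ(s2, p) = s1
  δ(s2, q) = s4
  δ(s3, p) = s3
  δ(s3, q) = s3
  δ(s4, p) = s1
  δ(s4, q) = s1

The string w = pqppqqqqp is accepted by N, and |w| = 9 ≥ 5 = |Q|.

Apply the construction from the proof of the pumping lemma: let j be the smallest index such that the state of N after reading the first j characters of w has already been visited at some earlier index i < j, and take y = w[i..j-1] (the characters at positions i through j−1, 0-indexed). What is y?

Run of N on w = p q p p q q q q p:
  step 0: s0  (start)
  step 1: s2  (read p: s0→s2)
  step 2: s4  (read q: s2→s4)
  step 3: s1  (read p: s4→s1)
  step 4: s1  (read p: s1→s1)   ← first repeat (s1 seen earlier)
  step 5: s4  (read q: s1→s4)
  step 6: s1  (read q: s4→s1)
  step 7: s4  (read q: s1→s4)
  step 8: s1  (read q: s4→s1)
  step 9: s1  (read p: s1→s1)

So i = 3, j = 4, giving x = w[0:3] = pqp, y = w[3:4] = p, z = w[4:9] = qqqqp.
Check: |xy| = 4 ≤ 5 and |y| = 1 ≥ 1. Reading y takes N from s1 back to s1, so every xyⁱz is accepted.

p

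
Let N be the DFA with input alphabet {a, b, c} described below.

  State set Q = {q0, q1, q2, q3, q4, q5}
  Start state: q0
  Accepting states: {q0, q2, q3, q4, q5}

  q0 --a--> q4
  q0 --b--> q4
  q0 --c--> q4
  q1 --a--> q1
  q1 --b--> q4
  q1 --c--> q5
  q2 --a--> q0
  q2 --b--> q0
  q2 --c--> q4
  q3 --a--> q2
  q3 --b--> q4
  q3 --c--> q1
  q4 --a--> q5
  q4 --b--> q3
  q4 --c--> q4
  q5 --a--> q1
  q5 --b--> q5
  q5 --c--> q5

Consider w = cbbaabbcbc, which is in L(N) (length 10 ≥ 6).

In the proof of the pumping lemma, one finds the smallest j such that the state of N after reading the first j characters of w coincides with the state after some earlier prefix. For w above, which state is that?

q4

State sequence: q0 -c-> q4 -b-> q3 -b-> q4 -a-> q5 -a-> q1 -b-> q4 -b-> q3 -c-> q1 -b-> q4 -c-> q4
First repeat at step 3: q4 was already visited.

The earliest repeat is at step j = 3: N is in q4, which it already visited at step i = 1.
Since N has 6 states, any run of length ≥ 6 visits 6+1 states, so by pigeonhole some state repeats within the first 6 steps — that repeat gives the pumpable loop.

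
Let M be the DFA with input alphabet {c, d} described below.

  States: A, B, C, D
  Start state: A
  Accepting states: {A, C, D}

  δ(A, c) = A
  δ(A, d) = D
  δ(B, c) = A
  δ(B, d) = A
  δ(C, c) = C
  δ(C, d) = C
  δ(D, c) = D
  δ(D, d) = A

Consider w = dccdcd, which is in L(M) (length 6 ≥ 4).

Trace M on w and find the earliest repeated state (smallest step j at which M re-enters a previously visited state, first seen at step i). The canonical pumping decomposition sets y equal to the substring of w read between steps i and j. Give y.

c

State sequence: A -d-> D -c-> D -c-> D -d-> A -c-> A -d-> D
First repeat at step 2: D was already visited.

So i = 1, j = 2, giving x = w[0:1] = d, y = w[1:2] = c, z = w[2:6] = cdcd.
Check: |xy| = 2 ≤ 4 and |y| = 1 ≥ 1. Reading y takes M from D back to D, so every xyⁱz is accepted.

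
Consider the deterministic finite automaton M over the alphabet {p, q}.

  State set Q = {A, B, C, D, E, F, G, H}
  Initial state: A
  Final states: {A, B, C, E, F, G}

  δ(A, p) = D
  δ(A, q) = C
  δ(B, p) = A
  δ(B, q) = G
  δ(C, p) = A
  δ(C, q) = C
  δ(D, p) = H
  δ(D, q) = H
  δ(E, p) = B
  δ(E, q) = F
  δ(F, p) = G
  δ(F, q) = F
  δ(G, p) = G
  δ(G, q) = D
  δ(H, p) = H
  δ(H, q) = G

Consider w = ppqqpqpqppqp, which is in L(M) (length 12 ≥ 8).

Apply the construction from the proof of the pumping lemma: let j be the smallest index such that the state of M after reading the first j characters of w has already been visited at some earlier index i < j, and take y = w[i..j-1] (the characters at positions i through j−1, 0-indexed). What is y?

Run of M on w = p p q q p q p q p p q p:
  step 0: A  (start)
  step 1: D  (read p: A→D)
  step 2: H  (read p: D→H)
  step 3: G  (read q: H→G)
  step 4: D  (read q: G→D)   ← first repeat (D seen earlier)
  step 5: H  (read p: D→H)
  step 6: G  (read q: H→G)
  step 7: G  (read p: G→G)
  step 8: D  (read q: G→D)
  step 9: H  (read p: D→H)
  step 10: H  (read p: H→H)
  step 11: G  (read q: H→G)
  step 12: G  (read p: G→G)

So i = 1, j = 4, giving x = w[0:1] = p, y = w[1:4] = pqq, z = w[4:12] = pqpqppqp.
Check: |xy| = 4 ≤ 8 and |y| = 3 ≥ 1. Reading y takes M from D back to D, so every xyⁱz is accepted.

pqq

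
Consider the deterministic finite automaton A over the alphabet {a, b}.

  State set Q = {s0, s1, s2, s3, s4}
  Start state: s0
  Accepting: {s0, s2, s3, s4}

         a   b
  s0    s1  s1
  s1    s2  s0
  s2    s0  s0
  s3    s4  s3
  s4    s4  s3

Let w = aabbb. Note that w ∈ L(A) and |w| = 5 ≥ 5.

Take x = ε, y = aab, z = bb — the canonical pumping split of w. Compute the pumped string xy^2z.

aabaabbb

xy^2z = ε·aab·aab·bb = aabaabbb.
Reading y = aab takes A from s0 back to s0, so after x·y·y the machine is still in s0, and z then leads to the accepting state s0. Hence aabaabbb ∈ L(A).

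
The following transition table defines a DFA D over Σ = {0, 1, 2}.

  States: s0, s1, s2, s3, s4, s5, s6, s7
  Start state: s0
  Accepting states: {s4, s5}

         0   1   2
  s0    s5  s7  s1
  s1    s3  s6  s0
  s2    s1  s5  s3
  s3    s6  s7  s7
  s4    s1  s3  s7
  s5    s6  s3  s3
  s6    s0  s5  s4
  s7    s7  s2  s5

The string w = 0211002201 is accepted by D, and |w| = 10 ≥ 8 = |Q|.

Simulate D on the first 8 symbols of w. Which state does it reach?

s5

State sequence: s0 -0-> s5 -2-> s3 -1-> s7 -1-> s2 -0-> s1 -0-> s3 -2-> s7 -2-> s5

After reading 8 characters, D is in state s5.
(This kind of state-tracing is the core of the pumping-lemma construction: with 8 states, pigeonhole forces a repeat within the first 8 steps.)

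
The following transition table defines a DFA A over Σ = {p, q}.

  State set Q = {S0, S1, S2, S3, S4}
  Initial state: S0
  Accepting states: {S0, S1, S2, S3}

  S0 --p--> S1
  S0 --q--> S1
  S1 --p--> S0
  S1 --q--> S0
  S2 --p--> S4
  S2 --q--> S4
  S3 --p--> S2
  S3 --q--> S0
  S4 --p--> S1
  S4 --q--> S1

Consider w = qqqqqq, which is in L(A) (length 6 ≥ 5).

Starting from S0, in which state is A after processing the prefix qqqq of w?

Run of A on the first 4 characters of w = q q q q:
  step 0: S0  (start)
  step 1: S1  (read q: S0→S1)
  step 2: S0  (read q: S1→S0)
  step 3: S1  (read q: S0→S1)
  step 4: S0  (read q: S1→S0)

After reading 4 characters, A is in state S0.
(This kind of state-tracing is the core of the pumping-lemma construction: with 5 states, pigeonhole forces a repeat within the first 5 steps.)

S0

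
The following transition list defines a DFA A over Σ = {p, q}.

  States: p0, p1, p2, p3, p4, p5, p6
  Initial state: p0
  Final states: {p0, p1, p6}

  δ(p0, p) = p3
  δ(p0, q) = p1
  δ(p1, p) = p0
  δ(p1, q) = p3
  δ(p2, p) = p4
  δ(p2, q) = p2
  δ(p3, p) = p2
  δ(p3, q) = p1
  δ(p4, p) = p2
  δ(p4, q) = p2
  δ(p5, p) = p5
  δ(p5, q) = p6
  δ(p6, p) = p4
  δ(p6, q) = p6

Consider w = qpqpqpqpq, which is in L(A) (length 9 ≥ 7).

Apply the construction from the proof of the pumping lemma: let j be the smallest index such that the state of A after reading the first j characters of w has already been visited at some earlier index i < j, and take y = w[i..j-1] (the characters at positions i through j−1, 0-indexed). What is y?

State sequence: p0 -q-> p1 -p-> p0 -q-> p1 -p-> p0 -q-> p1 -p-> p0 -q-> p1 -p-> p0 -q-> p1
First repeat at step 2: p0 was already visited.

So i = 0, j = 2, giving x = w[0:0] = ε, y = w[0:2] = qp, z = w[2:9] = qpqpqpq.
Check: |xy| = 2 ≤ 7 and |y| = 2 ≥ 1. Reading y takes A from p0 back to p0, so every xyⁱz is accepted.

qp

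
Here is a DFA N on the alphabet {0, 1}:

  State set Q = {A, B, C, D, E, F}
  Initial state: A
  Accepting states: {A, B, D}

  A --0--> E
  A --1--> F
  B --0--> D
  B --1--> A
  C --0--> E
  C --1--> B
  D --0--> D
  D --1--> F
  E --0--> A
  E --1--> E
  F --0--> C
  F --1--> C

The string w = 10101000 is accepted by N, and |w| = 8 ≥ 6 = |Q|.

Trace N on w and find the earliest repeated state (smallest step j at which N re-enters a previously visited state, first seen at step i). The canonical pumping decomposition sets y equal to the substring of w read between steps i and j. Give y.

0101

Run of N on w = 1 0 1 0 1 0 0 0:
  step 0: A  (start)
  step 1: F  (read 1: A→F)
  step 2: C  (read 0: F→C)
  step 3: B  (read 1: C→B)
  step 4: D  (read 0: B→D)
  step 5: F  (read 1: D→F)   ← first repeat (F seen earlier)
  step 6: C  (read 0: F→C)
  step 7: E  (read 0: C→E)
  step 8: A  (read 0: E→A)

So i = 1, j = 5, giving x = w[0:1] = 1, y = w[1:5] = 0101, z = w[5:8] = 000.
Check: |xy| = 5 ≤ 6 and |y| = 4 ≥ 1. Reading y takes N from F back to F, so every xyⁱz is accepted.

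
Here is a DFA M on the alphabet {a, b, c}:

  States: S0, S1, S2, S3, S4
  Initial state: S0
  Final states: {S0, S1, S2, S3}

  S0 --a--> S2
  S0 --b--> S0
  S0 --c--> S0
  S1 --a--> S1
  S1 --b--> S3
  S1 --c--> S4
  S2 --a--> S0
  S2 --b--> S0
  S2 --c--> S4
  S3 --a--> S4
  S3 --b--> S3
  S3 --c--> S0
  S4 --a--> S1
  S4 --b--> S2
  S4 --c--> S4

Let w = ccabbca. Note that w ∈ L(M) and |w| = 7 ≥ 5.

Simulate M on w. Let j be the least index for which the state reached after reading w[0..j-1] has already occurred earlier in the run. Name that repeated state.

S0

State sequence: S0 -c-> S0 -c-> S0 -a-> S2 -b-> S0 -b-> S0 -c-> S0 -a-> S2
First repeat at step 1: S0 was already visited.

The earliest repeat is at step j = 1: M is in S0, which it already visited at step i = 0.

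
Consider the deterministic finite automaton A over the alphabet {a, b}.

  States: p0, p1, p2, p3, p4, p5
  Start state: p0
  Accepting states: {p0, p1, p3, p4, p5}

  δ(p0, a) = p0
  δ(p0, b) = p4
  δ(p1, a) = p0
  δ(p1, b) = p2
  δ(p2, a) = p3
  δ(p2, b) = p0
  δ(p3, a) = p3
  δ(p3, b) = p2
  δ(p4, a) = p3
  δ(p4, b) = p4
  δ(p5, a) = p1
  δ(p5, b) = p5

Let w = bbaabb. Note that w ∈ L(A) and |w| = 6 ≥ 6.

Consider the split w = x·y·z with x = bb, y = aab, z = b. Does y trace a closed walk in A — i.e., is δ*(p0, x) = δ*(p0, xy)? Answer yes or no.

Run of A on the first 5 characters of w = b b a a b:
  step 0: p0  (start)
  step 1: p4  (read b: p0→p4)
  step 2: p4  (read b: p4→p4)
  step 3: p3  (read a: p4→p3)
  step 4: p3  (read a: p3→p3)
  step 5: p2  (read b: p3→p2)

After x (step 2): p4. After xy (step 5): p2.
They differ (p4 ≠ p2), so y is not a cycle from the state after x; this split is not the one the pumping-lemma construction produces, and pumping y need not keep the string in L(A).

no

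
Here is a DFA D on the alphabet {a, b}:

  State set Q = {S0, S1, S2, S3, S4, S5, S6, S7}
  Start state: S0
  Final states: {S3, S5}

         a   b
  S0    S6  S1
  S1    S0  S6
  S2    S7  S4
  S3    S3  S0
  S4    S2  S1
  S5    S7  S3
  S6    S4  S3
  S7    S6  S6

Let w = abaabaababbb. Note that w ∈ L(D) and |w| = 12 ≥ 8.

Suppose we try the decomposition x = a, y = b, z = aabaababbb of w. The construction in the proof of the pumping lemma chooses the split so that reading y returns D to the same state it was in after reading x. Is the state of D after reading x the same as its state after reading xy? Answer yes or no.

no

State sequence: S0 -a-> S6 -b-> S3

After x (step 1): S6. After xy (step 2): S3.
They differ (S6 ≠ S3), so y is not a cycle from the state after x; this split is not the one the pumping-lemma construction produces, and pumping y need not keep the string in L(D).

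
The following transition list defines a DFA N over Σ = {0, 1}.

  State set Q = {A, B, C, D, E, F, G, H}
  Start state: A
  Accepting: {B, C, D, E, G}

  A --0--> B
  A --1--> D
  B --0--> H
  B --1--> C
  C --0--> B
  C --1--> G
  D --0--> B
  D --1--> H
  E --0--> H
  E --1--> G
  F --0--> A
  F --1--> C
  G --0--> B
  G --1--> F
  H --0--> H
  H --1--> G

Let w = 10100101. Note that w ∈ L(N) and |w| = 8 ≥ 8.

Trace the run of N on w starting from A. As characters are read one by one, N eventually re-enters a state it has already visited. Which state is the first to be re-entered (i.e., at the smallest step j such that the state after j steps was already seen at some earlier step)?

State sequence: A -1-> D -0-> B -1-> C -0-> B -0-> H -1-> G -0-> B -1-> C
First repeat at step 4: B was already visited.

The earliest repeat is at step j = 4: N is in B, which it already visited at step i = 2.

B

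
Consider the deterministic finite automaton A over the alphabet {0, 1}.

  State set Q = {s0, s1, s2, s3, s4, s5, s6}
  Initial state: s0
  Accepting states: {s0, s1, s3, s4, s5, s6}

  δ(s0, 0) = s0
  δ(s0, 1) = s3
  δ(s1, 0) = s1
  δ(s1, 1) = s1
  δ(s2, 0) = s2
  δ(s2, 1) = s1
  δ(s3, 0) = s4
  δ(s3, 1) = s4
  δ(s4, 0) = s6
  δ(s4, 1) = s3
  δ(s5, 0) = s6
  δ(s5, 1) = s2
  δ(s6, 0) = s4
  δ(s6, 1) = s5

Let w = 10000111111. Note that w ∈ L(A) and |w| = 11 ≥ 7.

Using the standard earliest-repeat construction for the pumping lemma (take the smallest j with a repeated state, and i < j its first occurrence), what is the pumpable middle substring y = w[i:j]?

State sequence: s0 -1-> s3 -0-> s4 -0-> s6 -0-> s4 -0-> s6 -1-> s5 -1-> s2 -1-> s1 -1-> s1 -1-> s1 -1-> s1
First repeat at step 4: s4 was already visited.

So i = 2, j = 4, giving x = w[0:2] = 10, y = w[2:4] = 00, z = w[4:11] = 0111111.
Check: |xy| = 4 ≤ 7 and |y| = 2 ≥ 1. Reading y takes A from s4 back to s4, so every xyⁱz is accepted.

00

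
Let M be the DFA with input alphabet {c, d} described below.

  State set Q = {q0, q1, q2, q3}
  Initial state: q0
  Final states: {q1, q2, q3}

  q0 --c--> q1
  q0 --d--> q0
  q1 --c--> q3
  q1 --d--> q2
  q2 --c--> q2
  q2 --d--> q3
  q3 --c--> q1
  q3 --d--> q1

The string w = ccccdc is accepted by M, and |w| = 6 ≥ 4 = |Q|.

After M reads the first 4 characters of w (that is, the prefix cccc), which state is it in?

q3

State sequence: q0 -c-> q1 -c-> q3 -c-> q1 -c-> q3

After reading 4 characters, M is in state q3.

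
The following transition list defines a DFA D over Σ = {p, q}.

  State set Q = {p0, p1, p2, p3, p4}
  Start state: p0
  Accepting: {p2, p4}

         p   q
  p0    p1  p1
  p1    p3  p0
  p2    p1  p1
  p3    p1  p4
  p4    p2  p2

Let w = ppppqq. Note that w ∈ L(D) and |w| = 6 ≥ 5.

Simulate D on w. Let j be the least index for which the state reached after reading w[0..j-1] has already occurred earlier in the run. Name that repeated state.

p1

State sequence: p0 -p-> p1 -p-> p3 -p-> p1 -p-> p3 -q-> p4 -q-> p2
First repeat at step 3: p1 was already visited.

The earliest repeat is at step j = 3: D is in p1, which it already visited at step i = 1.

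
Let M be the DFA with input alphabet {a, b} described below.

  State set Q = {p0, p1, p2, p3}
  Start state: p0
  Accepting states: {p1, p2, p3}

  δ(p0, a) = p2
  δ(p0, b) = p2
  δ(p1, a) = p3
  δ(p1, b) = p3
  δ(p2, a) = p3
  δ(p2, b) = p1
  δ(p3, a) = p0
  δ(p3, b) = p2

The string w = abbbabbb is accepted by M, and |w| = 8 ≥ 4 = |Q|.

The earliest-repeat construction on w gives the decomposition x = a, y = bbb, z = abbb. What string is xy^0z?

xy⁰z = xz = a·abbb = aabbb.
Reading y = bbb takes M from p2 back to p2, so after x the machine is still in p2, and z then leads to the accepting state p3. Hence aabbb ∈ L(M).

aabbb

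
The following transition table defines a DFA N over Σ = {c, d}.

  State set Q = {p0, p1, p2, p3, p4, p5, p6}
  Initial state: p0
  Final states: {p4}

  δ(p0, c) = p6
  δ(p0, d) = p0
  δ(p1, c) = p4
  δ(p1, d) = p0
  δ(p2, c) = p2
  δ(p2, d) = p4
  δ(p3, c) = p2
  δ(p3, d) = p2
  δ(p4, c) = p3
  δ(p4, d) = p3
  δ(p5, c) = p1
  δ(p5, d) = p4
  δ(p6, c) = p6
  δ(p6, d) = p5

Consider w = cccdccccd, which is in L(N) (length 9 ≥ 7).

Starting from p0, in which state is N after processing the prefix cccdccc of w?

Run of N on the first 7 characters of w = c c c d c c c:
  step 0: p0  (start)
  step 1: p6  (read c: p0→p6)
  step 2: p6  (read c: p6→p6)
  step 3: p6  (read c: p6→p6)
  step 4: p5  (read d: p6→p5)
  step 5: p1  (read c: p5→p1)
  step 6: p4  (read c: p1→p4)
  step 7: p3  (read c: p4→p3)

After reading 7 characters, N is in state p3.

p3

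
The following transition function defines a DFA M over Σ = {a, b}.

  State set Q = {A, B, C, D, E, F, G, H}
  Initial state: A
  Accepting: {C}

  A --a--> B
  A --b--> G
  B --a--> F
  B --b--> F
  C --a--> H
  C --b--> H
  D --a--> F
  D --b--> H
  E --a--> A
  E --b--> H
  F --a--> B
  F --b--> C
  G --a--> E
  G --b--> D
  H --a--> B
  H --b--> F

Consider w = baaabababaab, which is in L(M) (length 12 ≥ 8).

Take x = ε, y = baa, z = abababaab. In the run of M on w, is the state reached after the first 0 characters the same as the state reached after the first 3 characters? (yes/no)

State sequence: A -b-> G -a-> E -a-> A

After x (step 0): A. After xy (step 3): A.
They match, so y = baa drives M around a cycle from A back to itself; pumping y any number of times keeps M in A before reading z, and xyⁱz ∈ L(M) for every i ≥ 0.

yes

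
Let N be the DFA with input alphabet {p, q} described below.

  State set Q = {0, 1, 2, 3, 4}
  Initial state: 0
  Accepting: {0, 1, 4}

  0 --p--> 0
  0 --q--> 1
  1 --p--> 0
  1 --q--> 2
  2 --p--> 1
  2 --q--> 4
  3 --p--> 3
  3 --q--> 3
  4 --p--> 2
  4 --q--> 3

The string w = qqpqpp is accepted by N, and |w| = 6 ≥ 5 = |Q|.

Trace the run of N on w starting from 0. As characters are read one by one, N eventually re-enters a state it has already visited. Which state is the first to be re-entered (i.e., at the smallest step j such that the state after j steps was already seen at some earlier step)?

State sequence: 0 -q-> 1 -q-> 2 -p-> 1 -q-> 2 -p-> 1 -p-> 0
First repeat at step 3: 1 was already visited.

The earliest repeat is at step j = 3: N is in 1, which it already visited at step i = 1.

1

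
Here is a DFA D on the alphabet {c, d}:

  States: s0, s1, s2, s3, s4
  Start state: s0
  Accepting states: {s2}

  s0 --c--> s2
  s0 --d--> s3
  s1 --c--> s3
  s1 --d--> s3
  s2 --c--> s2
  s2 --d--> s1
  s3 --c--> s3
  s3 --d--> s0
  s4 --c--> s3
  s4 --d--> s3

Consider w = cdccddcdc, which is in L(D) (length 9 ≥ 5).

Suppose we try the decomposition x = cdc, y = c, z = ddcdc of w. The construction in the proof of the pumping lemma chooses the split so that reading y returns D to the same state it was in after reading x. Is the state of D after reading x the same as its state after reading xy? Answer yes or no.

yes

Run of D on the first 4 characters of w = c d c c:
  step 0: s0  (start)
  step 1: s2  (read c: s0→s2)
  step 2: s1  (read d: s2→s1)
  step 3: s3  (read c: s1→s3)
  step 4: s3  (read c: s3→s3)

After x (step 3): s3. After xy (step 4): s3.
They match, so y = c drives D around a cycle from s3 back to itself; pumping y any number of times keeps D in s3 before reading z, and xyⁱz ∈ L(D) for every i ≥ 0.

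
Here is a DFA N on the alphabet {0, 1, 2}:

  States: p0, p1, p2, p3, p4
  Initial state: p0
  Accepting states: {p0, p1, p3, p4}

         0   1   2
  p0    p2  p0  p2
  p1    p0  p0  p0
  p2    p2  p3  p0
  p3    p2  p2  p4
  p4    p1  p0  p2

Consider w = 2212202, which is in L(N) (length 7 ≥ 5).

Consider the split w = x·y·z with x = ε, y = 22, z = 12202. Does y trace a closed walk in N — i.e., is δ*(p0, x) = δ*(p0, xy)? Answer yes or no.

yes

State sequence: p0 -2-> p2 -2-> p0

After x (step 0): p0. After xy (step 2): p0.
They match, so y = 22 drives N around a cycle from p0 back to itself; pumping y any number of times keeps N in p0 before reading z, and xyⁱz ∈ L(N) for every i ≥ 0.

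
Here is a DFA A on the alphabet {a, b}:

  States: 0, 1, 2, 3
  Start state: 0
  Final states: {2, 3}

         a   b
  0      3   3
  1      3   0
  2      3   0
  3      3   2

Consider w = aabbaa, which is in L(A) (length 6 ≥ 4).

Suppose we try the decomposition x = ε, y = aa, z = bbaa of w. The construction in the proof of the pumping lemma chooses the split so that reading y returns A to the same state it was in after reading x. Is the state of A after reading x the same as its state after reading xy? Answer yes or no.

no

State sequence: 0 -a-> 3 -a-> 3

After x (step 0): 0. After xy (step 2): 3.
They differ (0 ≠ 3), so y is not a cycle from the state after x; this split is not the one the pumping-lemma construction produces, and pumping y need not keep the string in L(A).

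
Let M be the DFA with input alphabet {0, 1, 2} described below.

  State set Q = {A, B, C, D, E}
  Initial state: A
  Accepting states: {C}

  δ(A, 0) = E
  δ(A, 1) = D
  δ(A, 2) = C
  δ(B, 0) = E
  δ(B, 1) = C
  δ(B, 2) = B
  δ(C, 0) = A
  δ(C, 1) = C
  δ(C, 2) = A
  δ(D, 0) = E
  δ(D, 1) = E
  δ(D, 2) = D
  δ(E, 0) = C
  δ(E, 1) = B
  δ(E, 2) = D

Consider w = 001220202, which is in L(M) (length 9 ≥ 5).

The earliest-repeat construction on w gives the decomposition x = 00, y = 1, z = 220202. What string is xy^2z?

0011220202

xy^2z = 00·1·1·220202 = 0011220202.
Reading y = 1 takes M from C back to C, so after x·y·y the machine is still in C, and z then leads to the accepting state C. Hence 0011220202 ∈ L(M).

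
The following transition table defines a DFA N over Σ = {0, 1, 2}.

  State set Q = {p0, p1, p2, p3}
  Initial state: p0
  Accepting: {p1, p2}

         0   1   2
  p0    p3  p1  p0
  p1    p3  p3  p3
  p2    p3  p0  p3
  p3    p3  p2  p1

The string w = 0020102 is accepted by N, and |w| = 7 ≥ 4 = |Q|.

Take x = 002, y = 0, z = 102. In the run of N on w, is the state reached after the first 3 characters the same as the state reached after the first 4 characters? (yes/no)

State sequence: p0 -0-> p3 -0-> p3 -2-> p1 -0-> p3

After x (step 3): p1. After xy (step 4): p3.
They differ (p1 ≠ p3), so y is not a cycle from the state after x; this split is not the one the pumping-lemma construction produces, and pumping y need not keep the string in L(N).

no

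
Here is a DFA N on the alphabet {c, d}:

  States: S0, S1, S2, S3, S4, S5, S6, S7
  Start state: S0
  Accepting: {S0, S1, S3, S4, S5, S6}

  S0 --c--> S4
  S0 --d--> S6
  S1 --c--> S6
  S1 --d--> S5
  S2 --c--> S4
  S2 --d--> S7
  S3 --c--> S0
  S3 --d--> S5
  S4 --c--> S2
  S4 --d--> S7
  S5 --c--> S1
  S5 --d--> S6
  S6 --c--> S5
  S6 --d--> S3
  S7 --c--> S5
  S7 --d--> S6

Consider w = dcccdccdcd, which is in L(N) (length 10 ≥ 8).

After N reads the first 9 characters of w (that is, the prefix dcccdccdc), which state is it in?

S5

State sequence: S0 -d-> S6 -c-> S5 -c-> S1 -c-> S6 -d-> S3 -c-> S0 -c-> S4 -d-> S7 -c-> S5

After reading 9 characters, N is in state S5.
(This kind of state-tracing is the core of the pumping-lemma construction: with 8 states, pigeonhole forces a repeat within the first 8 steps.)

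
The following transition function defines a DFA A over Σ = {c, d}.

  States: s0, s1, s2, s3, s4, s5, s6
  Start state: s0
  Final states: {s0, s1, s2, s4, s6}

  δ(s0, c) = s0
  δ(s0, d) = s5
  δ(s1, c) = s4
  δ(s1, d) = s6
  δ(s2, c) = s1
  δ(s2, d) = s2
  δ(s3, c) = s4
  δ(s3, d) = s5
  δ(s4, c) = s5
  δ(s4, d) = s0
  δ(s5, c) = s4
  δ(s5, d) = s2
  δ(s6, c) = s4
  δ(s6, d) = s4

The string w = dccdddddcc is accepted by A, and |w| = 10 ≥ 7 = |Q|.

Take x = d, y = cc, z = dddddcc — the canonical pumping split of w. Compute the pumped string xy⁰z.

xy⁰z = xz = d·dddddcc = ddddddcc.
Reading y = cc takes A from s5 back to s5, so after x the machine is still in s5, and z then leads to the accepting state s4. Hence ddddddcc ∈ L(A).

ddddddcc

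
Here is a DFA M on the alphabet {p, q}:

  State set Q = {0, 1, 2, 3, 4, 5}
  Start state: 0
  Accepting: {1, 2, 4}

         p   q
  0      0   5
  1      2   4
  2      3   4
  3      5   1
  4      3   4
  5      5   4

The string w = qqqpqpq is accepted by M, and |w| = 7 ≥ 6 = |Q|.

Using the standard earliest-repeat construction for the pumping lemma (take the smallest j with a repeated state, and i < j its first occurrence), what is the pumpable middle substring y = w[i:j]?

q

Run of M on w = q q q p q p q:
  step 0: 0  (start)
  step 1: 5  (read q: 0→5)
  step 2: 4  (read q: 5→4)
  step 3: 4  (read q: 4→4)   ← first repeat (4 seen earlier)
  step 4: 3  (read p: 4→3)
  step 5: 1  (read q: 3→1)
  step 6: 2  (read p: 1→2)
  step 7: 4  (read q: 2→4)

So i = 2, j = 3, giving x = w[0:2] = qq, y = w[2:3] = q, z = w[3:7] = pqpq.
Check: |xy| = 3 ≤ 6 and |y| = 1 ≥ 1. Reading y takes M from 4 back to 4, so every xyⁱz is accepted.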